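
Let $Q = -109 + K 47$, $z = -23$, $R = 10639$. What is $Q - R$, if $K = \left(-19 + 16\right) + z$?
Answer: $-11970$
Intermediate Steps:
$K = -26$ ($K = \left(-19 + 16\right) - 23 = -3 - 23 = -26$)
$Q = -1331$ ($Q = -109 - 1222 = -1331$)
$Q - R = -1331 - 10639 = -11970$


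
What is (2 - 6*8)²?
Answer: 2116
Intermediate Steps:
(2 - 6*8)² = (2 - 48)² = (-46)² = 2116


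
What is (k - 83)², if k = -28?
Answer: 12321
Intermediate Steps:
(k - 83)² = (-28 - 83)² = (-111)² = 12321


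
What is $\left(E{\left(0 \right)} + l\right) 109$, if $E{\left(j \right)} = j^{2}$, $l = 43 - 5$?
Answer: $4142$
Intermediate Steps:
$l = 38$
$\left(E{\left(0 \right)} + l\right) 109 = \left(0^{2} + 38\right) 109 = \left(0 + 38\right) 109 = 38 \cdot 109 = 4142$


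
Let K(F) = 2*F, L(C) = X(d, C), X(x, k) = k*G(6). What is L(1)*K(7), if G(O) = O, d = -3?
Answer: 84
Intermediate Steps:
X(x, k) = 6*k (X(x, k) = k*6 = 6*k)
L(C) = 6*C
L(1)*K(7) = (6*1)*(2*7) = 6*14 = 84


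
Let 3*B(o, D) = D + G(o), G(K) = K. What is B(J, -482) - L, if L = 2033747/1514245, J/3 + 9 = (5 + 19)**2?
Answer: 1839763414/4542735 ≈ 404.99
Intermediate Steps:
J = 1701 (J = -27 + 3*(5 + 19)**2 = -27 + 3*24**2 = -27 + 3*576 = -27 + 1728 = 1701)
B(o, D) = D/3 + o/3 (B(o, D) = (D + o)/3 = D/3 + o/3)
L = 2033747/1514245 (L = 2033747*(1/1514245) = 2033747/1514245 ≈ 1.3431)
B(J, -482) - L = ((1/3)*(-482) + (1/3)*1701) - 1*2033747/1514245 = (-482/3 + 567) - 2033747/1514245 = 1219/3 - 2033747/1514245 = 1839763414/4542735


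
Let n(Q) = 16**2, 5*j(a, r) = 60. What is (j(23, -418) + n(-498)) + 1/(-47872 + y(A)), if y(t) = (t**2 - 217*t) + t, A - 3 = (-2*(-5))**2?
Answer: 15948947/59511 ≈ 268.00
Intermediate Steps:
j(a, r) = 12 (j(a, r) = (1/5)*60 = 12)
n(Q) = 256
A = 103 (A = 3 + (-2*(-5))**2 = 3 + 10**2 = 3 + 100 = 103)
y(t) = t**2 - 216*t
(j(23, -418) + n(-498)) + 1/(-47872 + y(A)) = (12 + 256) + 1/(-47872 + 103*(-216 + 103)) = 268 + 1/(-47872 + 103*(-113)) = 268 + 1/(-47872 - 11639) = 268 + 1/(-59511) = 268 - 1/59511 = 15948947/59511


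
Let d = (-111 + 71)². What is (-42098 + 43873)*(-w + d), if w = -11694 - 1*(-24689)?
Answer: -20226125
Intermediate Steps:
w = 12995 (w = -11694 + 24689 = 12995)
d = 1600 (d = (-40)² = 1600)
(-42098 + 43873)*(-w + d) = (-42098 + 43873)*(-1*12995 + 1600) = 1775*(-12995 + 1600) = 1775*(-11395) = -20226125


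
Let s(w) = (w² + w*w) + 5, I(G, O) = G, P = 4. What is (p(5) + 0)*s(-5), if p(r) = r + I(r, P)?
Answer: 550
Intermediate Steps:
p(r) = 2*r (p(r) = r + r = 2*r)
s(w) = 5 + 2*w² (s(w) = (w² + w²) + 5 = 2*w² + 5 = 5 + 2*w²)
(p(5) + 0)*s(-5) = (2*5 + 0)*(5 + 2*(-5)²) = (10 + 0)*(5 + 2*25) = 10*(5 + 50) = 10*55 = 550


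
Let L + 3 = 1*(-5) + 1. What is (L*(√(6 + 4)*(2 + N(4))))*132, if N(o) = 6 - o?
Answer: -3696*√10 ≈ -11688.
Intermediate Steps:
L = -7 (L = -3 + (1*(-5) + 1) = -3 + (-5 + 1) = -3 - 4 = -7)
(L*(√(6 + 4)*(2 + N(4))))*132 = -7*√(6 + 4)*(2 + (6 - 1*4))*132 = -7*√10*(2 + (6 - 4))*132 = -7*√10*(2 + 2)*132 = -7*√10*4*132 = -28*√10*132 = -3696*√10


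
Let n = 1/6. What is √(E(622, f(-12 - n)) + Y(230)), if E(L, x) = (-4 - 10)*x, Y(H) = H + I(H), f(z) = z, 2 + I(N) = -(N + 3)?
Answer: 4*√93/3 ≈ 12.858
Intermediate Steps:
n = ⅙ (n = 1*(⅙) = ⅙ ≈ 0.16667)
I(N) = -5 - N (I(N) = -2 - (N + 3) = -2 - (3 + N) = -2 + (-3 - N) = -5 - N)
Y(H) = -5 (Y(H) = H + (-5 - H) = -5)
E(L, x) = -14*x
√(E(622, f(-12 - n)) + Y(230)) = √(-14*(-12 - 1*⅙) - 5) = √(-14*(-12 - ⅙) - 5) = √(-14*(-73/6) - 5) = √(511/3 - 5) = √(496/3) = 4*√93/3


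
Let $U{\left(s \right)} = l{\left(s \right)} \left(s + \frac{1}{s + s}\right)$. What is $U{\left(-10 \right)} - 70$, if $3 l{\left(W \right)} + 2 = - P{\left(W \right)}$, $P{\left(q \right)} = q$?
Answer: $- \frac{484}{5} \approx -96.8$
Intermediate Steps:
$l{\left(W \right)} = - \frac{2}{3} - \frac{W}{3}$ ($l{\left(W \right)} = - \frac{2}{3} + \frac{\left(-1\right) W}{3} = - \frac{2}{3} - \frac{W}{3}$)
$U{\left(s \right)} = \left(- \frac{2}{3} - \frac{s}{3}\right) \left(s + \frac{1}{2 s}\right)$ ($U{\left(s \right)} = \left(- \frac{2}{3} - \frac{s}{3}\right) \left(s + \frac{1}{s + s}\right) = \left(- \frac{2}{3} - \frac{s}{3}\right) \left(s + \frac{1}{2 s}\right)$)
$U{\left(-10 \right)} - 70 = \frac{-2 - -10 + 2 \left(-10\right)^{2} \left(-2 - -10\right)}{6 \left(-10\right)} - 70 = \frac{1}{6} \left(- \frac{1}{10}\right) \left(-2 + 10 + 2 \cdot 100 \left(-2 + 10\right)\right) - 70 = \frac{1}{6} \left(- \frac{1}{10}\right) \left(-2 + 10 + 2 \cdot 100 \cdot 8\right) - 70 = \frac{1}{6} \left(- \frac{1}{10}\right) \left(-2 + 10 + 1600\right) - 70 = \frac{1}{6} \left(- \frac{1}{10}\right) 1608 - 70 = - \frac{134}{5} - 70 = - \frac{484}{5}$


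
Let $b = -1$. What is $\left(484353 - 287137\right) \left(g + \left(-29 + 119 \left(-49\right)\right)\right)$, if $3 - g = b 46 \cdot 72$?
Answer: $-501914720$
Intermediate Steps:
$g = 3315$ ($g = 3 - \left(-1\right) 46 \cdot 72 = 3 - \left(-46\right) 72 = 3 - -3312 = 3 + 3312 = 3315$)
$\left(484353 - 287137\right) \left(g + \left(-29 + 119 \left(-49\right)\right)\right) = \left(484353 - 287137\right) \left(3315 + \left(-29 + 119 \left(-49\right)\right)\right) = 197216 \left(3315 - 5860\right) = 197216 \left(-2545\right) = -501914720$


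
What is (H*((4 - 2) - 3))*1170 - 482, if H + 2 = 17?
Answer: -18032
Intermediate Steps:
H = 15 (H = -2 + 17 = 15)
(H*((4 - 2) - 3))*1170 - 482 = (15*((4 - 2) - 3))*1170 - 482 = (15*(2 - 3))*1170 - 482 = (15*(-1))*1170 - 482 = -15*1170 - 482 = -17550 - 482 = -18032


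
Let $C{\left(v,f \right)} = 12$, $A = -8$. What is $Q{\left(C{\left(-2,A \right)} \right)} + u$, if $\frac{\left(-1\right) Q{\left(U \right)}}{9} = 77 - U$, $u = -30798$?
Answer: $-31383$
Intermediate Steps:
$Q{\left(U \right)} = -693 + 9 U$ ($Q{\left(U \right)} = - 9 \left(77 - U\right) = -693 + 9 U$)
$Q{\left(C{\left(-2,A \right)} \right)} + u = \left(-693 + 9 \cdot 12\right) - 30798 = \left(-693 + 108\right) - 30798 = -585 - 30798 = -31383$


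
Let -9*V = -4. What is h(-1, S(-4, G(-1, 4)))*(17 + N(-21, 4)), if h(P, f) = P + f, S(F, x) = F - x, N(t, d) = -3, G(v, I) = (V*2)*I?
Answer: -1078/9 ≈ -119.78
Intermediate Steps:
V = 4/9 (V = -⅑*(-4) = 4/9 ≈ 0.44444)
G(v, I) = 8*I/9 (G(v, I) = ((4/9)*2)*I = 8*I/9)
h(-1, S(-4, G(-1, 4)))*(17 + N(-21, 4)) = (-1 + (-4 - 8*4/9))*(17 - 3) = (-1 + (-4 - 1*32/9))*14 = (-1 + (-4 - 32/9))*14 = (-1 - 68/9)*14 = -77/9*14 = -1078/9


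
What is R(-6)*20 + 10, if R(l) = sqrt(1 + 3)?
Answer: 50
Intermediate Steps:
R(l) = 2 (R(l) = sqrt(4) = 2)
R(-6)*20 + 10 = 2*20 + 10 = 40 + 10 = 50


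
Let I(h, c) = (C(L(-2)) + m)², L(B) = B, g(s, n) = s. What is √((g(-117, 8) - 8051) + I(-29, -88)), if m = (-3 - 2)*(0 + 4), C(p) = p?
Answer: 2*I*√1921 ≈ 87.658*I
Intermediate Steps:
m = -20 (m = -5*4 = -20)
I(h, c) = 484 (I(h, c) = (-2 - 20)² = (-22)² = 484)
√((g(-117, 8) - 8051) + I(-29, -88)) = √((-117 - 8051) + 484) = √(-8168 + 484) = √(-7684) = 2*I*√1921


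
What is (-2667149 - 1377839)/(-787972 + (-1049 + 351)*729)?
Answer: 2022494/648407 ≈ 3.1192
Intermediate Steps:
(-2667149 - 1377839)/(-787972 + (-1049 + 351)*729) = -4044988/(-787972 - 698*729) = -4044988/(-787972 - 508842) = -4044988/(-1296814) = -4044988*(-1/1296814) = 2022494/648407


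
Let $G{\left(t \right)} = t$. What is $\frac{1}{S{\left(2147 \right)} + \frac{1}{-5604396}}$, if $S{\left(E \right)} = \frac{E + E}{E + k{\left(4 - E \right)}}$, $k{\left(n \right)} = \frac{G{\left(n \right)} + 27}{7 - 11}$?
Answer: $\frac{1249780308}{2005439479} \approx 0.6232$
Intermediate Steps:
$k{\left(n \right)} = - \frac{27}{4} - \frac{n}{4}$ ($k{\left(n \right)} = \frac{n + 27}{7 - 11} = \frac{27 + n}{-4} = \left(27 + n\right) \left(- \frac{1}{4}\right) = - \frac{27}{4} - \frac{n}{4}$)
$S{\left(E \right)} = \frac{2 E}{- \frac{31}{4} + \frac{5 E}{4}}$ ($S{\left(E \right)} = \frac{E + E}{E - \left(\frac{27}{4} + \frac{4 - E}{4}\right)} = \frac{2 E}{E + \left(- \frac{27}{4} + \left(-1 + \frac{E}{4}\right)\right)} = \frac{2 E}{E + \left(- \frac{31}{4} + \frac{E}{4}\right)} = \frac{2 E}{- \frac{31}{4} + \frac{5 E}{4}}$)
$\frac{1}{S{\left(2147 \right)} + \frac{1}{-5604396}} = \frac{1}{8 \cdot 2147 \frac{1}{-31 + 5 \cdot 2147} + \frac{1}{-5604396}} = \frac{1}{8 \cdot 2147 \frac{1}{-31 + 10735} - \frac{1}{5604396}} = \frac{1}{8 \cdot 2147 \cdot \frac{1}{10704} - \frac{1}{5604396}} = \frac{1}{\frac{2147}{1338} - \frac{1}{5604396}} = \frac{1}{\frac{2005439479}{1249780308}} = \frac{1249780308}{2005439479}$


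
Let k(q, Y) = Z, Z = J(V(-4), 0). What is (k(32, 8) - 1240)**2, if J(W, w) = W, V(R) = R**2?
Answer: 1498176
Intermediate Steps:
Z = 16 (Z = (-4)**2 = 16)
k(q, Y) = 16
(k(32, 8) - 1240)**2 = (16 - 1240)**2 = (-1224)**2 = 1498176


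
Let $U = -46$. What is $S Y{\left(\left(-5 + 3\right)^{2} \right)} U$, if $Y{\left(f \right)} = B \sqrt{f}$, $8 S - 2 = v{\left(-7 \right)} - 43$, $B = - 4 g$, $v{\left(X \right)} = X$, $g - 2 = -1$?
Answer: $-2208$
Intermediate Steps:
$g = 1$ ($g = 2 - 1 = 1$)
$B = -4$ ($B = \left(-4\right) 1 = -4$)
$S = -6$ ($S = \frac{1}{4} + \frac{-7 - 43}{8} = \frac{1}{4} + \frac{1}{8} \left(-50\right) = \frac{1}{4} - \frac{25}{4} = -6$)
$Y{\left(f \right)} = - 4 \sqrt{f}$
$S Y{\left(\left(-5 + 3\right)^{2} \right)} U = - 6 \left(- 4 \sqrt{\left(-5 + 3\right)^{2}}\right) \left(-46\right) = - 6 \left(- 4 \sqrt{\left(-2\right)^{2}}\right) \left(-46\right) = - 6 \left(- 4 \sqrt{4}\right) \left(-46\right) = - 6 \left(\left(-4\right) 2\right) \left(-46\right) = \left(-6\right) \left(-8\right) \left(-46\right) = 48 \left(-46\right) = -2208$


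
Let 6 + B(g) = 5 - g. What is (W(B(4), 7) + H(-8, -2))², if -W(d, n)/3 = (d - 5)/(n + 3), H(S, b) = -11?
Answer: 64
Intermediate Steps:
B(g) = -1 - g (B(g) = -6 + (5 - g) = -1 - g)
W(d, n) = -3*(-5 + d)/(3 + n) (W(d, n) = -3*(d - 5)/(n + 3) = -3*(-5 + d)/(3 + n))
(W(B(4), 7) + H(-8, -2))² = (3*(5 - (-1 - 1*4))/(3 + 7) - 11)² = (3*(5 - (-1 - 4))/10 - 11)² = (3*(⅒)*(5 - 1*(-5)) - 11)² = (3*(⅒)*(5 + 5) - 11)² = (3*(⅒)*10 - 11)² = (3 - 11)² = (-8)² = 64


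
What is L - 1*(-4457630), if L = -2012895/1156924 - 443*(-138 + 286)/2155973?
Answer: 11118648306182369789/2494296907052 ≈ 4.4576e+6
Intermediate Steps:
L = -4415599836971/2494296907052 (L = -2012895*1/1156924 - 443*148*(1/2155973) = -2012895/1156924 - 65564*1/2155973 = -2012895/1156924 - 65564/2155973 = -4415599836971/2494296907052 ≈ -1.7703)
L - 1*(-4457630) = -4415599836971/2494296907052 - 1*(-4457630) = -4415599836971/2494296907052 + 4457630 = 11118648306182369789/2494296907052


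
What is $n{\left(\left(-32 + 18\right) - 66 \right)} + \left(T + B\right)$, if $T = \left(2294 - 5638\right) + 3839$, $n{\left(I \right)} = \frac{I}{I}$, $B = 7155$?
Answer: $7651$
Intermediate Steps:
$n{\left(I \right)} = 1$
$T = 495$ ($T = -3344 + 3839 = 495$)
$n{\left(\left(-32 + 18\right) - 66 \right)} + \left(T + B\right) = 1 + \left(495 + 7155\right) = 1 + 7650 = 7651$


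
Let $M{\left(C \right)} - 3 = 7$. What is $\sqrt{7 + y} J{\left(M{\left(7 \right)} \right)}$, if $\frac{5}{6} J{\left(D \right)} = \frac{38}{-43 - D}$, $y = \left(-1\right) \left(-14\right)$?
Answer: $- \frac{228 \sqrt{21}}{265} \approx -3.9427$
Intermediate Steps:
$M{\left(C \right)} = 10$ ($M{\left(C \right)} = 3 + 7 = 10$)
$y = 14$
$J{\left(D \right)} = \frac{228}{5 \left(-43 - D\right)}$ ($J{\left(D \right)} = \frac{6 \frac{38}{-43 - D}}{5} = \frac{228}{5 \left(-43 - D\right)}$)
$\sqrt{7 + y} J{\left(M{\left(7 \right)} \right)} = \sqrt{7 + 14} \left(- \frac{228}{215 + 5 \cdot 10}\right) = \sqrt{21} \left(- \frac{228}{215 + 50}\right) = \sqrt{21} \left(- \frac{228}{265}\right) = - \frac{228 \sqrt{21}}{265}$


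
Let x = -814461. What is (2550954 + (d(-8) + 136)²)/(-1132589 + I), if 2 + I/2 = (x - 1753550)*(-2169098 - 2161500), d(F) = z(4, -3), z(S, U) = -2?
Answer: 2568910/22242045468563 ≈ 1.1550e-7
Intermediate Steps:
d(F) = -2
I = 22242046601152 (I = -4 + 2*((-814461 - 1753550)*(-2169098 - 2161500)) = -4 + 2*(-2568011*(-4330598)) = -4 + 2*11121023300578 = -4 + 22242046601156 = 22242046601152)
(2550954 + (d(-8) + 136)²)/(-1132589 + I) = (2550954 + (-2 + 136)²)/(-1132589 + 22242046601152) = (2550954 + 134²)/22242045468563 = (2550954 + 17956)*(1/22242045468563) = 2568910*(1/22242045468563) = 2568910/22242045468563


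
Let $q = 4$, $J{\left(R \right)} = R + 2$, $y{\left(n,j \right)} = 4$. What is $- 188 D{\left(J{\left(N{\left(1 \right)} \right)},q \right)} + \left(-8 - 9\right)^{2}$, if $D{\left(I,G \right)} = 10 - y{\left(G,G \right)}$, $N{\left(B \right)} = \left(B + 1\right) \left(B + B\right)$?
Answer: $-839$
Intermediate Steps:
$N{\left(B \right)} = 2 B \left(1 + B\right)$ ($N{\left(B \right)} = \left(1 + B\right) 2 B = 2 B \left(1 + B\right)$)
$J{\left(R \right)} = 2 + R$
$D{\left(I,G \right)} = 6$ ($D{\left(I,G \right)} = 10 - 4 = 6$)
$- 188 D{\left(J{\left(N{\left(1 \right)} \right)},q \right)} + \left(-8 - 9\right)^{2} = \left(-188\right) 6 + \left(-8 - 9\right)^{2} = -1128 + \left(-17\right)^{2} = -1128 + 289 = -839$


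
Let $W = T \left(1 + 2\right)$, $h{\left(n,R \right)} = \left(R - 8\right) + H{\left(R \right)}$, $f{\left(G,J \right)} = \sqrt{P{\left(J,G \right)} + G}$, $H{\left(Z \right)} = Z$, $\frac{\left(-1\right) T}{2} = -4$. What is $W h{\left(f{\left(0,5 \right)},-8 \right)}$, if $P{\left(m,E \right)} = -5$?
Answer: $-576$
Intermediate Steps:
$T = 8$ ($T = \left(-2\right) \left(-4\right) = 8$)
$f{\left(G,J \right)} = \sqrt{-5 + G}$
$h{\left(n,R \right)} = -8 + 2 R$ ($h{\left(n,R \right)} = \left(R - 8\right) + R = \left(-8 + R\right) + R = -8 + 2 R$)
$W = 24$ ($W = 8 \left(1 + 2\right) = 8 \cdot 3 = 24$)
$W h{\left(f{\left(0,5 \right)},-8 \right)} = 24 \left(-8 + 2 \left(-8\right)\right) = 24 \left(-8 - 16\right) = 24 \left(-24\right) = -576$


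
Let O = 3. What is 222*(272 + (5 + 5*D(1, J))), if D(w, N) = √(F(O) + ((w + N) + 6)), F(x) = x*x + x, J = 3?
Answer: 61494 + 1110*√22 ≈ 66700.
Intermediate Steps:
F(x) = x + x² (F(x) = x² + x = x + x²)
D(w, N) = √(18 + N + w) (D(w, N) = √(3*(1 + 3) + ((w + N) + 6)) = √(3*4 + ((N + w) + 6)) = √(12 + (6 + N + w)) = √(18 + N + w))
222*(272 + (5 + 5*D(1, J))) = 222*(272 + (5 + 5*√(18 + 3 + 1))) = 222*(272 + (5 + 5*√22)) = 222*(277 + 5*√22) = 61494 + 1110*√22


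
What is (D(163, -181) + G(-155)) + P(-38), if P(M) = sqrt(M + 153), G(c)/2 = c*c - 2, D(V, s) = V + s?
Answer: 48028 + sqrt(115) ≈ 48039.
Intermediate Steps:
G(c) = -4 + 2*c**2 (G(c) = 2*(c*c - 2) = 2*(c**2 - 2) = 2*(-2 + c**2) = -4 + 2*c**2)
P(M) = sqrt(153 + M)
(D(163, -181) + G(-155)) + P(-38) = ((163 - 181) + (-4 + 2*(-155)**2)) + sqrt(153 - 38) = (-18 + (-4 + 2*24025)) + sqrt(115) = (-18 + (-4 + 48050)) + sqrt(115) = (-18 + 48046) + sqrt(115) = 48028 + sqrt(115)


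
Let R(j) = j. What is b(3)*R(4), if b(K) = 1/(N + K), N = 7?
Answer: ⅖ ≈ 0.40000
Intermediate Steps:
b(K) = 1/(7 + K)
b(3)*R(4) = 4/(7 + 3) = 4/10 = (⅒)*4 = ⅖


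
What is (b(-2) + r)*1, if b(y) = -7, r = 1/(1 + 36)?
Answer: -258/37 ≈ -6.9730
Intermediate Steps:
r = 1/37 ≈ 0.027027
(b(-2) + r)*1 = (-7 + 1/37)*1 = -258/37*1 = -258/37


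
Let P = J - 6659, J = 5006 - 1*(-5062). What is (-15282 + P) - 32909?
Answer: -44782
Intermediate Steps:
J = 10068 (J = 5006 + 5062 = 10068)
P = 3409 (P = 10068 - 6659 = 3409)
(-15282 + P) - 32909 = (-15282 + 3409) - 32909 = -11873 - 32909 = -44782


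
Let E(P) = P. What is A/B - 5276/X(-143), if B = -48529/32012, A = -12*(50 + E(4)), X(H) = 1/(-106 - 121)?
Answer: 58141597684/48529 ≈ 1.1981e+6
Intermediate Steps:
X(H) = -1/227 (X(H) = 1/(-227) = -1/227)
A = -648 (A = -12*(50 + 4) = -12*54 = -648)
B = -48529/32012 (B = -48529*1/32012 = -48529/32012 ≈ -1.5160)
A/B - 5276/X(-143) = -648/(-48529/32012) - 5276/(-1/227) = -648*(-32012/48529) - 5276*(-227) = 20743776/48529 + 1197652 = 58141597684/48529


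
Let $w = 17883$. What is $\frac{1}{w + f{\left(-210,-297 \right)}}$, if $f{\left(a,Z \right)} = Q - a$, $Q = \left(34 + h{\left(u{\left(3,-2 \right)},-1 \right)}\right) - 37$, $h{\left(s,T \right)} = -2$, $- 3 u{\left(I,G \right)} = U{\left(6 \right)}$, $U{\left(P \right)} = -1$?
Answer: $\frac{1}{18088} \approx 5.5285 \cdot 10^{-5}$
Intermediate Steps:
$u{\left(I,G \right)} = \frac{1}{3}$ ($u{\left(I,G \right)} = \left(- \frac{1}{3}\right) \left(-1\right) = \frac{1}{3}$)
$Q = -5$ ($Q = \left(34 - 2\right) - 37 = 32 - 37 = -5$)
$f{\left(a,Z \right)} = -5 - a$
$\frac{1}{w + f{\left(-210,-297 \right)}} = \frac{1}{17883 - -205} = \frac{1}{17883 + \left(-5 + 210\right)} = \frac{1}{17883 + 205} = \frac{1}{18088}$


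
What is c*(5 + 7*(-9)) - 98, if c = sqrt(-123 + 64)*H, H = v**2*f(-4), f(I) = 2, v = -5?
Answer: -98 - 2900*I*sqrt(59) ≈ -98.0 - 22275.0*I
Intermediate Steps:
H = 50 (H = (-5)**2*2 = 25*2 = 50)
c = 50*I*sqrt(59) (c = sqrt(-123 + 64)*50 = sqrt(-59)*50 = (I*sqrt(59))*50 = 50*I*sqrt(59) ≈ 384.06*I)
c*(5 + 7*(-9)) - 98 = (50*I*sqrt(59))*(5 + 7*(-9)) - 98 = (50*I*sqrt(59))*(5 - 63) - 98 = (50*I*sqrt(59))*(-58) - 98 = -2900*I*sqrt(59) - 98 = -98 - 2900*I*sqrt(59)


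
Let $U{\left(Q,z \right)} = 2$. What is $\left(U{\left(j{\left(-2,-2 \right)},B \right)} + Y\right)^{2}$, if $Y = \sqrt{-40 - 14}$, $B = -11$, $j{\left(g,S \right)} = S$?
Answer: $-50 + 12 i \sqrt{6} \approx -50.0 + 29.394 i$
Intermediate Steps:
$Y = 3 i \sqrt{6}$ ($Y = \sqrt{-54} = 3 i \sqrt{6} \approx 7.3485 i$)
$\left(U{\left(j{\left(-2,-2 \right)},B \right)} + Y\right)^{2} = \left(2 + 3 i \sqrt{6}\right)^{2}$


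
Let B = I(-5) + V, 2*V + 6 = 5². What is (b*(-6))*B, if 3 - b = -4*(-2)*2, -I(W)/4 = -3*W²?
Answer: 24141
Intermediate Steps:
I(W) = 12*W² (I(W) = -(-12)*W² = 12*W²)
b = -13 (b = 3 - (-4*(-2))*2 = 3 - 8*2 = 3 - 1*16 = 3 - 16 = -13)
V = 19/2 (V = -3 + (½)*5² = -3 + (½)*25 = -3 + 25/2 = 19/2 ≈ 9.5000)
B = 619/2 (B = 12*(-5)² + 19/2 = 12*25 + 19/2 = 300 + 19/2 = 619/2 ≈ 309.50)
(b*(-6))*B = -13*(-6)*(619/2) = 78*(619/2) = 24141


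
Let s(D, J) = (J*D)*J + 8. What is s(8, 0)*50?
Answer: 400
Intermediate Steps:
s(D, J) = 8 + D*J**2 (s(D, J) = (D*J)*J + 8 = D*J**2 + 8 = 8 + D*J**2)
s(8, 0)*50 = (8 + 8*0**2)*50 = (8 + 8*0)*50 = (8 + 0)*50 = 8*50 = 400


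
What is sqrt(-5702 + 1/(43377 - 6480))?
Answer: 11*I*sqrt(1309265949)/5271 ≈ 75.512*I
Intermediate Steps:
sqrt(-5702 + 1/(43377 - 6480)) = sqrt(-5702 + 1/36897) = sqrt(-210386693/36897) = 11*I*sqrt(1309265949)/5271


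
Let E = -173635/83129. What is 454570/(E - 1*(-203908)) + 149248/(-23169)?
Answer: -1654318400027686/392726007000993 ≈ -4.2124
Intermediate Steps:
E = -173635/83129 (E = -173635*1/83129 = -173635/83129 ≈ -2.0887)
454570/(E - 1*(-203908)) + 149248/(-23169) = 454570/(-173635/83129 - 1*(-203908)) + 149248/(-23169) = 454570/(-173635/83129 + 203908) + 149248*(-1/23169) = 454570/(16950494497/83129) - 149248/23169 = 454570*(83129/16950494497) - 149248/23169 = 37787949530/16950494497 - 149248/23169 = -1654318400027686/392726007000993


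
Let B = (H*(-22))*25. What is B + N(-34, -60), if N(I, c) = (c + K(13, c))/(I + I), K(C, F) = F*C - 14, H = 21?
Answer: -392273/34 ≈ -11537.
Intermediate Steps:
B = -11550 (B = (21*(-22))*25 = -462*25 = -11550)
K(C, F) = -14 + C*F (K(C, F) = C*F - 14 = -14 + C*F)
N(I, c) = (-14 + 14*c)/(2*I) (N(I, c) = (c + (-14 + 13*c))/(I + I) = (-14 + 14*c)/((2*I)) = (-14 + 14*c)*(1/(2*I)) = (-14 + 14*c)/(2*I))
B + N(-34, -60) = -11550 + 7*(-1 - 60)/(-34) = -11550 + 7*(-1/34)*(-61) = -11550 + 427/34 = -392273/34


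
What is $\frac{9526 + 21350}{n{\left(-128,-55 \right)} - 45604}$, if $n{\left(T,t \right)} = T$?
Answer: $- \frac{2573}{3811} \approx -0.67515$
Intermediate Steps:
$\frac{9526 + 21350}{n{\left(-128,-55 \right)} - 45604} = \frac{9526 + 21350}{-128 - 45604} = \frac{30876}{-45732} = 30876 \left(- \frac{1}{45732}\right) = - \frac{2573}{3811}$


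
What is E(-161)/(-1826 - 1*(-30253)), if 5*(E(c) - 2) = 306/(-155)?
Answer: 1244/22030925 ≈ 5.6466e-5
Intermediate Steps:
E(c) = 1244/775 (E(c) = 2 + (306/(-155))/5 = 2 + (306*(-1/155))/5 = 2 + (⅕)*(-306/155) = 2 - 306/775 = 1244/775)
E(-161)/(-1826 - 1*(-30253)) = 1244/(775*(-1826 - 1*(-30253))) = 1244/(775*(-1826 + 30253)) = (1244/775)/28427 = (1244/775)*(1/28427) = 1244/22030925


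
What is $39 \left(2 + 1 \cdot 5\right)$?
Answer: $273$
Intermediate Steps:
$39 \left(2 + 1 \cdot 5\right) = 39 \left(2 + 5\right) = 39 \cdot 7 = 273$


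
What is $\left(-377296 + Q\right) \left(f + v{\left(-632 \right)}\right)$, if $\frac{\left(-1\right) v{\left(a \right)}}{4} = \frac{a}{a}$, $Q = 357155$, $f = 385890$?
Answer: $-7772129926$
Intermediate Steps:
$v{\left(a \right)} = -4$ ($v{\left(a \right)} = - 4 \frac{a}{a} = \left(-4\right) 1 = -4$)
$\left(-377296 + Q\right) \left(f + v{\left(-632 \right)}\right) = \left(-377296 + 357155\right) \left(385890 - 4\right) = \left(-20141\right) 385886 = -7772129926$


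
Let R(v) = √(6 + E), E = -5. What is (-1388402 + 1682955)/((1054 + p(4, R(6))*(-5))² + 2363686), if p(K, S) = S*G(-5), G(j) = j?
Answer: 294553/3527927 ≈ 0.083492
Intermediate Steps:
R(v) = 1 (R(v) = √(6 - 5) = √1 = 1)
p(K, S) = -5*S (p(K, S) = S*(-5) = -5*S)
(-1388402 + 1682955)/((1054 + p(4, R(6))*(-5))² + 2363686) = (-1388402 + 1682955)/((1054 - 5*1*(-5))² + 2363686) = 294553/((1054 - 5*(-5))² + 2363686) = 294553/((1054 + 25)² + 2363686) = 294553/(1079² + 2363686) = 294553/(1164241 + 2363686) = 294553/3527927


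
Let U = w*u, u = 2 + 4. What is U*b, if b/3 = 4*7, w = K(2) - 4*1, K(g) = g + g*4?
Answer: 3024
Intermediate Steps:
K(g) = 5*g (K(g) = g + 4*g = 5*g)
w = 6 (w = 5*2 - 4*1 = 10 - 4 = 6)
u = 6
b = 84 (b = 3*(4*7) = 3*28 = 84)
U = 36 (U = 6*6 = 36)
U*b = 36*84 = 3024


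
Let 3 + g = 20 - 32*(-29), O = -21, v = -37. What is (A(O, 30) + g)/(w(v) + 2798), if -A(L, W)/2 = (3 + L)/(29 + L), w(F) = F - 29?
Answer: 1899/5464 ≈ 0.34755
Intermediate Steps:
w(F) = -29 + F
A(L, W) = -2*(3 + L)/(29 + L)
g = 945 (g = -3 + (20 - 32*(-29)) = -3 + (20 + 928) = -3 + 948 = 945)
(A(O, 30) + g)/(w(v) + 2798) = (2*(-3 - 1*(-21))/(29 - 21) + 945)/((-29 - 37) + 2798) = (2*(-3 + 21)/8 + 945)/(-66 + 2798) = (2*(1/8)*18 + 945)/2732 = (9/2 + 945)*(1/2732) = (1899/2)*(1/2732) = 1899/5464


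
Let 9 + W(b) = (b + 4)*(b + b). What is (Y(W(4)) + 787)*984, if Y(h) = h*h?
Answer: 3751008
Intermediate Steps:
W(b) = -9 + 2*b*(4 + b) (W(b) = -9 + (b + 4)*(b + b) = -9 + (4 + b)*(2*b) = -9 + 2*b*(4 + b))
Y(h) = h**2
(Y(W(4)) + 787)*984 = ((-9 + 2*4**2 + 8*4)**2 + 787)*984 = ((-9 + 2*16 + 32)**2 + 787)*984 = ((-9 + 32 + 32)**2 + 787)*984 = (55**2 + 787)*984 = (3025 + 787)*984 = 3812*984 = 3751008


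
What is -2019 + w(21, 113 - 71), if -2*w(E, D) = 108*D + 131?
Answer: -8705/2 ≈ -4352.5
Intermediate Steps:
w(E, D) = -131/2 - 54*D (w(E, D) = -(108*D + 131)/2 = -(131 + 108*D)/2 = -131/2 - 54*D)
-2019 + w(21, 113 - 71) = -2019 + (-131/2 - 54*(113 - 71)) = -2019 + (-131/2 - 54*42) = -2019 + (-131/2 - 2268) = -2019 - 4667/2 = -8705/2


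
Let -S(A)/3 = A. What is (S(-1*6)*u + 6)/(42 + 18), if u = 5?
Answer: 8/5 ≈ 1.6000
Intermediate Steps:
S(A) = -3*A
(S(-1*6)*u + 6)/(42 + 18) = (-(-3)*6*5 + 6)/(42 + 18) = (-3*(-6)*5 + 6)/60 = (18*5 + 6)/60 = (90 + 6)/60 = (1/60)*96 = 8/5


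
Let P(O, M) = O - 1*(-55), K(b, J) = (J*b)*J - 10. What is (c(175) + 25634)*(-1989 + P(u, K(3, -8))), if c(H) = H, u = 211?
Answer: -44468907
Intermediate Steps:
K(b, J) = -10 + b*J² (K(b, J) = b*J² - 10 = -10 + b*J²)
P(O, M) = 55 + O (P(O, M) = O + 55 = 55 + O)
(c(175) + 25634)*(-1989 + P(u, K(3, -8))) = (175 + 25634)*(-1989 + (55 + 211)) = 25809*(-1989 + 266) = 25809*(-1723) = -44468907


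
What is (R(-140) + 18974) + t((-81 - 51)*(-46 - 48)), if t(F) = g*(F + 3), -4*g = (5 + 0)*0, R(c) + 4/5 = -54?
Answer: 94596/5 ≈ 18919.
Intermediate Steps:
R(c) = -274/5 (R(c) = -4/5 - 54 = -274/5)
g = 0 (g = -(5 + 0)*0/4 = -5*0/4 = -1/4*0 = 0)
t(F) = 0 (t(F) = 0*(F + 3) = 0*(3 + F) = 0)
(R(-140) + 18974) + t((-81 - 51)*(-46 - 48)) = (-274/5 + 18974) + 0 = 94596/5 + 0 = 94596/5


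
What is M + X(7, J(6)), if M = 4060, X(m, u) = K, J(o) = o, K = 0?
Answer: 4060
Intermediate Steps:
X(m, u) = 0
M + X(7, J(6)) = 4060 + 0 = 4060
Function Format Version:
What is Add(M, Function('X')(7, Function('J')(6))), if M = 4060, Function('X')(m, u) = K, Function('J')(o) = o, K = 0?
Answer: 4060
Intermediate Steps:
Function('X')(m, u) = 0
Add(M, Function('X')(7, Function('J')(6))) = Add(4060, 0) = 4060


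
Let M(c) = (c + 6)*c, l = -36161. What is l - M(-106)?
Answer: -46761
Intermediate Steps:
M(c) = c*(6 + c) (M(c) = (6 + c)*c = c*(6 + c))
l - M(-106) = -36161 - (-106)*(6 - 106) = -36161 - (-106)*(-100) = -36161 - 1*10600 = -36161 - 10600 = -46761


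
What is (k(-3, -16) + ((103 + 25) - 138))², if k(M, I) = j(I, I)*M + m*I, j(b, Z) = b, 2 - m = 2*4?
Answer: 17956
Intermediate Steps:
m = -6 (m = 2 - 2*4 = 2 - 1*8 = 2 - 8 = -6)
k(M, I) = -6*I + I*M (k(M, I) = I*M - 6*I = -6*I + I*M)
(k(-3, -16) + ((103 + 25) - 138))² = (-16*(-6 - 3) + ((103 + 25) - 138))² = (-16*(-9) + (128 - 138))² = (144 - 10)² = 134² = 17956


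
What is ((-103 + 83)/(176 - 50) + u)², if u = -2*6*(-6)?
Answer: 20484676/3969 ≈ 5161.2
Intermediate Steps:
u = 72 (u = -12*(-6) = 72)
((-103 + 83)/(176 - 50) + u)² = ((-103 + 83)/(176 - 50) + 72)² = (-20/126 + 72)² = (-20*1/126 + 72)² = (-10/63 + 72)² = (4526/63)² = 20484676/3969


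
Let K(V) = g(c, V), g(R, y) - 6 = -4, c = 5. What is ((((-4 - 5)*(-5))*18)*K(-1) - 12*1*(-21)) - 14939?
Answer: -13067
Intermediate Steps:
g(R, y) = 2 (g(R, y) = 6 - 4 = 2)
K(V) = 2
((((-4 - 5)*(-5))*18)*K(-1) - 12*1*(-21)) - 14939 = ((((-4 - 5)*(-5))*18)*2 - 12*1*(-21)) - 14939 = ((-9*(-5)*18)*2 - 12*(-21)) - 14939 = ((45*18)*2 + 252) - 14939 = (810*2 + 252) - 14939 = (1620 + 252) - 14939 = 1872 - 14939 = -13067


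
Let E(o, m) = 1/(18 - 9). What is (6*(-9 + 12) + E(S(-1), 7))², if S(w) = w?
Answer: 26569/81 ≈ 328.01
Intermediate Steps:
E(o, m) = ⅑ (E(o, m) = 1/9 = ⅑)
(6*(-9 + 12) + E(S(-1), 7))² = (6*(-9 + 12) + ⅑)² = (6*3 + ⅑)² = (18 + ⅑)² = (163/9)² = 26569/81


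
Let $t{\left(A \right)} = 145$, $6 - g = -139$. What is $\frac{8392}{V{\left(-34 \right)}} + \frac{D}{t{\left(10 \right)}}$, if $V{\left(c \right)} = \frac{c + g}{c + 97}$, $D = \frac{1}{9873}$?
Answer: $\frac{252291087757}{52968645} \approx 4763.0$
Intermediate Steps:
$g = 145$ ($g = 6 - -139 = 6 + 139 = 145$)
$D = \frac{1}{9873} \approx 0.00010129$
$V{\left(c \right)} = \frac{145 + c}{97 + c}$ ($V{\left(c \right)} = \frac{c + 145}{c + 97} = \frac{145 + c}{97 + c}$)
$\frac{8392}{V{\left(-34 \right)}} + \frac{D}{t{\left(10 \right)}} = \frac{8392}{\frac{1}{97 - 34} \left(145 - 34\right)} + \frac{1}{9873 \cdot 145} = \frac{8392}{\frac{1}{63} \cdot 111} + \frac{1}{9873} \cdot \frac{1}{145} = \frac{8392}{\frac{1}{63} \cdot 111} + \frac{1}{1431585} = \frac{8392}{\frac{37}{21}} + \frac{1}{1431585} = 8392 \cdot \frac{21}{37} + \frac{1}{1431585} = \frac{176232}{37} + \frac{1}{1431585} = \frac{252291087757}{52968645}$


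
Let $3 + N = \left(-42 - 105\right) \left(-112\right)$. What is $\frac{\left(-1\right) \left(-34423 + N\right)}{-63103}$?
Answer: $- \frac{17962}{63103} \approx -0.28465$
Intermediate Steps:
$N = 16461$ ($N = -3 + \left(-42 - 105\right) \left(-112\right) = -3 - -16464 = -3 + 16464 = 16461$)
$\frac{\left(-1\right) \left(-34423 + N\right)}{-63103} = \frac{\left(-1\right) \left(-34423 + 16461\right)}{-63103} = \left(-1\right) \left(-17962\right) \left(- \frac{1}{63103}\right) = 17962 \left(- \frac{1}{63103}\right) = - \frac{17962}{63103}$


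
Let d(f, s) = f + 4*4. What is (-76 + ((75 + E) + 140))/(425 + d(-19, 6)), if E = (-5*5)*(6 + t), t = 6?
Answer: -161/422 ≈ -0.38152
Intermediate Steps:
d(f, s) = 16 + f (d(f, s) = f + 16 = 16 + f)
E = -300 (E = (-5*5)*(6 + 6) = -25*12 = -300)
(-76 + ((75 + E) + 140))/(425 + d(-19, 6)) = (-76 + ((75 - 300) + 140))/(425 + (16 - 19)) = (-76 + (-225 + 140))/(425 - 3) = (-76 - 85)/422 = -161*1/422 = -161/422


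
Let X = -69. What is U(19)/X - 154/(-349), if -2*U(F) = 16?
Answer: 13418/24081 ≈ 0.55720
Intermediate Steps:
U(F) = -8 (U(F) = -½*16 = -8)
U(19)/X - 154/(-349) = -8/(-69) - 154/(-349) = -8*(-1/69) - 154*(-1/349) = 8/69 + 154/349 = 13418/24081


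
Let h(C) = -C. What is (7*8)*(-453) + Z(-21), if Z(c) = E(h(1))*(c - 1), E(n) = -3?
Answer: -25302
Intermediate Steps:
Z(c) = 3 - 3*c (Z(c) = -3*(c - 1) = -3*(-1 + c) = 3 - 3*c)
(7*8)*(-453) + Z(-21) = (7*8)*(-453) + (3 - 3*(-21)) = 56*(-453) + (3 + 63) = -25368 + 66 = -25302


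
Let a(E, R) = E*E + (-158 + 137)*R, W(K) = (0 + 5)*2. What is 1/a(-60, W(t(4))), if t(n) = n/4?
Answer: 1/3390 ≈ 0.00029499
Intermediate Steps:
t(n) = n/4 (t(n) = n*(¼) = n/4)
W(K) = 10 (W(K) = 5*2 = 10)
a(E, R) = E² - 21*R
1/a(-60, W(t(4))) = 1/((-60)² - 21*10) = 1/(3600 - 210) = 1/3390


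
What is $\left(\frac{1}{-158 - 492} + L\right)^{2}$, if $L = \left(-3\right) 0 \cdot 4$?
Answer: $\frac{1}{422500} \approx 2.3669 \cdot 10^{-6}$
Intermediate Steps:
$L = 0$ ($L = 0 \cdot 4 = 0$)
$\left(\frac{1}{-158 - 492} + L\right)^{2} = \left(\frac{1}{-158 - 492} + 0\right)^{2} = \left(\frac{1}{-650} + 0\right)^{2} = \left(- \frac{1}{650} + 0\right)^{2} = \left(- \frac{1}{650}\right)^{2} = \frac{1}{422500}$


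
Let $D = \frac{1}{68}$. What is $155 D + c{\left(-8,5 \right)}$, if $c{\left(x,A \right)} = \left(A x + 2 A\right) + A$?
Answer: $- \frac{1545}{68} \approx -22.721$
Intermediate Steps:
$D = \frac{1}{68} \approx 0.014706$
$c{\left(x,A \right)} = 3 A + A x$ ($c{\left(x,A \right)} = \left(2 A + A x\right) + A = 3 A + A x$)
$155 D + c{\left(-8,5 \right)} = 155 \cdot \frac{1}{68} + 5 \left(3 - 8\right) = \frac{155}{68} + 5 \left(-5\right) = \frac{155}{68} - 25 = - \frac{1545}{68}$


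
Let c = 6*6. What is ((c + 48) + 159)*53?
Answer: 12879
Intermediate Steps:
c = 36
((c + 48) + 159)*53 = ((36 + 48) + 159)*53 = (84 + 159)*53 = 243*53 = 12879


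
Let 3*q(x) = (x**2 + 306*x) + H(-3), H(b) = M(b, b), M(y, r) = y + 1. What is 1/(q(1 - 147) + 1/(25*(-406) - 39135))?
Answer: -147855/1151396173 ≈ -0.00012841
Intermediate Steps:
M(y, r) = 1 + y
H(b) = 1 + b
q(x) = -2/3 + 102*x + x**2/3 (q(x) = ((x**2 + 306*x) + (1 - 3))/3 = ((x**2 + 306*x) - 2)/3 = (-2 + x**2 + 306*x)/3 = -2/3 + 102*x + x**2/3)
1/(q(1 - 147) + 1/(25*(-406) - 39135)) = 1/((-2/3 + 102*(1 - 147) + (1 - 147)**2/3) + 1/(25*(-406) - 39135)) = 1/((-2/3 + 102*(-146) + (1/3)*(-146)**2) + 1/(-10150 - 39135)) = 1/((-2/3 - 14892 + (1/3)*21316) + 1/(-49285)) = 1/((-2/3 - 14892 + 21316/3) - 1/49285) = 1/(-23362/3 - 1/49285) = 1/(-1151396173/147855) = -147855/1151396173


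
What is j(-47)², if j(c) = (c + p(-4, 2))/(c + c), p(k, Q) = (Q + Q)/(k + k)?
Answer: 9025/35344 ≈ 0.25535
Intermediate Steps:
p(k, Q) = Q/k (p(k, Q) = (2*Q)/((2*k)) = (2*Q)*(1/(2*k)) = Q/k)
j(c) = (-½ + c)/(2*c) (j(c) = (c + 2/(-4))/(c + c) = (c + 2*(-¼))/((2*c)) = (c - ½)*(1/(2*c)) = (-½ + c)*(1/(2*c)) = (-½ + c)/(2*c))
j(-47)² = ((¼)*(-1 + 2*(-47))/(-47))² = ((¼)*(-1/47)*(-1 - 94))² = ((¼)*(-1/47)*(-95))² = (95/188)² = 9025/35344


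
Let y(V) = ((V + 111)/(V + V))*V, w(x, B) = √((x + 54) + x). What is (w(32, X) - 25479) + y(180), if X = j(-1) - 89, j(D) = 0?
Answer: -50667/2 + √118 ≈ -25323.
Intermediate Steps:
X = -89 (X = 0 - 89 = -89)
w(x, B) = √(54 + 2*x) (w(x, B) = √((54 + x) + x) = √(54 + 2*x))
y(V) = 111/2 + V/2 (y(V) = ((111 + V)/((2*V)))*V = ((111 + V)*(1/(2*V)))*V = ((111 + V)/(2*V))*V = 111/2 + V/2)
(w(32, X) - 25479) + y(180) = (√(54 + 2*32) - 25479) + (111/2 + (½)*180) = (√(54 + 64) - 25479) + (111/2 + 90) = (√118 - 25479) + 291/2 = (-25479 + √118) + 291/2 = -50667/2 + √118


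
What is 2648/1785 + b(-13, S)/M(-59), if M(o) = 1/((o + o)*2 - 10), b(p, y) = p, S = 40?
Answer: 5711078/1785 ≈ 3199.5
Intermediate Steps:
M(o) = 1/(-10 + 4*o) (M(o) = 1/((2*o)*2 - 10) = 1/(4*o - 10) = 1/(-10 + 4*o))
2648/1785 + b(-13, S)/M(-59) = 2648/1785 - 13/(1/(2*(-5 + 2*(-59)))) = 2648*(1/1785) - 13/(1/(2*(-5 - 118))) = 2648/1785 - 13/((½)/(-123)) = 2648/1785 - 13/((½)*(-1/123)) = 2648/1785 - 13/(-1/246) = 2648/1785 - 13*(-246) = 2648/1785 + 3198 = 5711078/1785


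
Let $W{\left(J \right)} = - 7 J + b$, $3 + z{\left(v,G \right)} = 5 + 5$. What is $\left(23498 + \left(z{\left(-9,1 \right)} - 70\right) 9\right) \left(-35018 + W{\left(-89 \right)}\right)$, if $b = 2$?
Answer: $-788665883$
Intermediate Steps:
$z{\left(v,G \right)} = 7$ ($z{\left(v,G \right)} = -3 + \left(5 + 5\right) = -3 + 10 = 7$)
$W{\left(J \right)} = 2 - 7 J$ ($W{\left(J \right)} = - 7 J + 2 = 2 - 7 J$)
$\left(23498 + \left(z{\left(-9,1 \right)} - 70\right) 9\right) \left(-35018 + W{\left(-89 \right)}\right) = \left(23498 + \left(7 - 70\right) 9\right) \left(-35018 + \left(2 - -623\right)\right) = \left(23498 - 567\right) \left(-35018 + \left(2 + 623\right)\right) = \left(23498 - 567\right) \left(-35018 + 625\right) = 22931 \left(-34393\right) = -788665883$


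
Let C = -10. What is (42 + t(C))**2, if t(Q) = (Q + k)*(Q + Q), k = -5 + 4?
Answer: 68644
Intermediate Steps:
k = -1
t(Q) = 2*Q*(-1 + Q) (t(Q) = (Q - 1)*(Q + Q) = (-1 + Q)*(2*Q) = 2*Q*(-1 + Q))
(42 + t(C))**2 = (42 + 2*(-10)*(-1 - 10))**2 = (42 + 2*(-10)*(-11))**2 = (42 + 220)**2 = 262**2 = 68644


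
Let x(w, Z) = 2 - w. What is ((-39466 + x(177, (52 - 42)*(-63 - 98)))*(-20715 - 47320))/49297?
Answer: 2696975435/49297 ≈ 54709.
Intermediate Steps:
((-39466 + x(177, (52 - 42)*(-63 - 98)))*(-20715 - 47320))/49297 = ((-39466 + (2 - 1*177))*(-20715 - 47320))/49297 = ((-39466 + (2 - 177))*(-68035))*(1/49297) = ((-39466 - 175)*(-68035))*(1/49297) = -39641*(-68035)*(1/49297) = 2696975435*(1/49297) = 2696975435/49297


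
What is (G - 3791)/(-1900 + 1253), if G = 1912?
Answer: 1879/647 ≈ 2.9042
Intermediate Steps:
(G - 3791)/(-1900 + 1253) = (1912 - 3791)/(-1900 + 1253) = -1879/(-647) = -1879*(-1/647) = 1879/647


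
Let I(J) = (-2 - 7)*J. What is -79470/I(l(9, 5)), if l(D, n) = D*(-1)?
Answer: -8830/9 ≈ -981.11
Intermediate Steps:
l(D, n) = -D
I(J) = -9*J
-79470/I(l(9, 5)) = -79470/((-(-9)*9)) = -79470/((-9*(-9))) = -79470/81 = -79470*1/81 = -8830/9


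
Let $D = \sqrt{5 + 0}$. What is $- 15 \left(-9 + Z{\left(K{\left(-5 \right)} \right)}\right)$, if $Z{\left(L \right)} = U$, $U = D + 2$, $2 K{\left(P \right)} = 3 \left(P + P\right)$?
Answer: $105 - 15 \sqrt{5} \approx 71.459$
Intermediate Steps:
$D = \sqrt{5} \approx 2.2361$
$K{\left(P \right)} = 3 P$ ($K{\left(P \right)} = \frac{3 \left(P + P\right)}{2} = \frac{3 \cdot 2 P}{2} = \frac{6 P}{2} = 3 P$)
$U = 2 + \sqrt{5}$ ($U = \sqrt{5} + 2 = 2 + \sqrt{5} \approx 4.2361$)
$Z{\left(L \right)} = 2 + \sqrt{5}$
$- 15 \left(-9 + Z{\left(K{\left(-5 \right)} \right)}\right) = - 15 \left(-9 + \left(2 + \sqrt{5}\right)\right) = - 15 \left(-7 + \sqrt{5}\right) = 105 - 15 \sqrt{5}$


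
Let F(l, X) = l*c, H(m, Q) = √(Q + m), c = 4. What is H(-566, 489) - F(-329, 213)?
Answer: 1316 + I*√77 ≈ 1316.0 + 8.775*I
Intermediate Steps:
F(l, X) = 4*l (F(l, X) = l*4 = 4*l)
H(-566, 489) - F(-329, 213) = √(489 - 566) - 4*(-329) = √(-77) - 1*(-1316) = I*√77 + 1316 = 1316 + I*√77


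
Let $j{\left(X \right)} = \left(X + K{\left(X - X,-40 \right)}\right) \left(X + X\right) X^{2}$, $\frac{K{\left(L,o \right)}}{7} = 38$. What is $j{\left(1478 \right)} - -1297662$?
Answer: $11261593021438$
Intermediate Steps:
$K{\left(L,o \right)} = 266$ ($K{\left(L,o \right)} = 7 \cdot 38 = 266$)
$j{\left(X \right)} = 2 X^{3} \left(266 + X\right)$ ($j{\left(X \right)} = \left(X + 266\right) \left(X + X\right) X^{2} = \left(266 + X\right) 2 X X^{2} = 2 X \left(266 + X\right) X^{2} = 2 X^{3} \left(266 + X\right)$)
$j{\left(1478 \right)} - -1297662 = 2 \cdot 1478^{3} \left(266 + 1478\right) - -1297662 = 2 \cdot 3228667352 \cdot 1744 + 1297662 = 11261591723776 + 1297662 = 11261593021438$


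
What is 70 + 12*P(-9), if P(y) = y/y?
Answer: 82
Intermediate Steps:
P(y) = 1
70 + 12*P(-9) = 70 + 12*1 = 70 + 12 = 82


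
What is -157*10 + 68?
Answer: -1502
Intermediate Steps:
-157*10 + 68 = -1570 + 68 = -1502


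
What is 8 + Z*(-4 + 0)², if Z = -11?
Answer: -168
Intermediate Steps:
8 + Z*(-4 + 0)² = 8 - 11*(-4 + 0)² = 8 - 11*(-4)² = 8 - 11*16 = 8 - 176 = -168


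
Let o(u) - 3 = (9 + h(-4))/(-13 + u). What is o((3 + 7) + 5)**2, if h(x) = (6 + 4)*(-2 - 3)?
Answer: 1225/4 ≈ 306.25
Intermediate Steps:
h(x) = -50 (h(x) = 10*(-5) = -50)
o(u) = 3 - 41/(-13 + u) (o(u) = 3 + (9 - 50)/(-13 + u) = 3 - 41/(-13 + u))
o((3 + 7) + 5)**2 = ((-80 + 3*((3 + 7) + 5))/(-13 + ((3 + 7) + 5)))**2 = ((-80 + 3*(10 + 5))/(-13 + (10 + 5)))**2 = ((-80 + 3*15)/(-13 + 15))**2 = ((-80 + 45)/2)**2 = ((1/2)*(-35))**2 = (-35/2)**2 = 1225/4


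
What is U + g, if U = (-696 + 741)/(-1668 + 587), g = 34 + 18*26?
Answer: 542617/1081 ≈ 501.96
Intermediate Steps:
g = 502 (g = 34 + 468 = 502)
U = -45/1081 (U = 45/(-1081) = 45*(-1/1081) = -45/1081 ≈ -0.041628)
U + g = -45/1081 + 502 = 542617/1081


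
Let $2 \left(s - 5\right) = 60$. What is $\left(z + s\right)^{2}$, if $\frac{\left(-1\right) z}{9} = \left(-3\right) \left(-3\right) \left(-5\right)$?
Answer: $193600$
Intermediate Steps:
$z = 405$ ($z = - 9 \left(-3\right) \left(-3\right) \left(-5\right) = - 9 \cdot 9 \left(-5\right) = \left(-9\right) \left(-45\right) = 405$)
$s = 35$ ($s = 5 + \frac{1}{2} \cdot 60 = 5 + 30 = 35$)
$\left(z + s\right)^{2} = \left(405 + 35\right)^{2} = 440^{2} = 193600$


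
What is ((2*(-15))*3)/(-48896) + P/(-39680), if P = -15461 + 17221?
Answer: -32221/757888 ≈ -0.042514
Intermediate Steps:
P = 1760
((2*(-15))*3)/(-48896) + P/(-39680) = ((2*(-15))*3)/(-48896) + 1760/(-39680) = -30*3*(-1/48896) + 1760*(-1/39680) = -90*(-1/48896) - 11/248 = 45/24448 - 11/248 = -32221/757888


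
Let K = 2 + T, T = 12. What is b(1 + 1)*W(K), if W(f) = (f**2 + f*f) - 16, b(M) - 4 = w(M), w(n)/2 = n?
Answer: 3008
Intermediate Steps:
w(n) = 2*n
b(M) = 4 + 2*M
K = 14 (K = 2 + 12 = 14)
W(f) = -16 + 2*f**2 (W(f) = (f**2 + f**2) - 16 = 2*f**2 - 16 = -16 + 2*f**2)
b(1 + 1)*W(K) = (4 + 2*(1 + 1))*(-16 + 2*14**2) = (4 + 2*2)*(-16 + 2*196) = (4 + 4)*(-16 + 392) = 8*376 = 3008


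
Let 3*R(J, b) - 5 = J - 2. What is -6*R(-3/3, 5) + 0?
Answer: -4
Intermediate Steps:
R(J, b) = 1 + J/3 (R(J, b) = 5/3 + (J - 2)/3 = 5/3 + (-2 + J)/3 = 5/3 + (-2/3 + J/3) = 1 + J/3)
-6*R(-3/3, 5) + 0 = -6*(1 + (-3/3)/3) + 0 = -6*(1 + (-3*1/3)/3) + 0 = -6*(1 + (1/3)*(-1)) + 0 = -6*(1 - 1/3) + 0 = -6*2/3 + 0 = -4 + 0 = -4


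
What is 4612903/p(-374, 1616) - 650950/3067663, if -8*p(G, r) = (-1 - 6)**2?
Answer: -113206686742062/150315487 ≈ -7.5313e+5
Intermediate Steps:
p(G, r) = -49/8 (p(G, r) = -(-1 - 6)**2/8 = -1/8*(-7)**2 = -1/8*49 = -49/8)
4612903/p(-374, 1616) - 650950/3067663 = 4612903/(-49/8) - 650950/3067663 = 4612903*(-8/49) - 650950*1/3067663 = -36903224/49 - 650950/3067663 = -113206686742062/150315487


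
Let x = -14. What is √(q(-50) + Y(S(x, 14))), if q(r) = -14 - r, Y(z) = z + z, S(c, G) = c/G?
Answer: √34 ≈ 5.8309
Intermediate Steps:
Y(z) = 2*z
√(q(-50) + Y(S(x, 14))) = √((-14 - 1*(-50)) + 2*(-14/14)) = √((-14 + 50) + 2*(-14*1/14)) = √(36 + 2*(-1)) = √(36 - 2) = √34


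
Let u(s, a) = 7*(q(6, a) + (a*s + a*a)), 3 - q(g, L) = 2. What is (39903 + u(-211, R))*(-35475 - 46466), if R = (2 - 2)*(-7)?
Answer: -3270265310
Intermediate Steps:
q(g, L) = 1 (q(g, L) = 3 - 1*2 = 3 - 2 = 1)
R = 0 (R = 0*(-7) = 0)
u(s, a) = 7 + 7*a² + 7*a*s (u(s, a) = 7*(1 + (a*s + a*a)) = 7*(1 + (a*s + a²)) = 7*(1 + (a² + a*s)) = 7*(1 + a² + a*s) = 7 + 7*a² + 7*a*s)
(39903 + u(-211, R))*(-35475 - 46466) = (39903 + (7 + 7*0² + 7*0*(-211)))*(-35475 - 46466) = (39903 + (7 + 7*0 + 0))*(-81941) = (39903 + (7 + 0 + 0))*(-81941) = (39903 + 7)*(-81941) = 39910*(-81941) = -3270265310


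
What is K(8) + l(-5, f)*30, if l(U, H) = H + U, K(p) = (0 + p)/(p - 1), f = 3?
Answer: -412/7 ≈ -58.857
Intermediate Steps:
K(p) = p/(-1 + p)
K(8) + l(-5, f)*30 = 8/(-1 + 8) + (3 - 5)*30 = 8/7 - 2*30 = 8*(1/7) - 60 = 8/7 - 60 = -412/7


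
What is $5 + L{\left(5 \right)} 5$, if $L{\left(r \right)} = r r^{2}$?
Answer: $630$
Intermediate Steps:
$L{\left(r \right)} = r^{3}$
$5 + L{\left(5 \right)} 5 = 5 + 5^{3} \cdot 5 = 5 + 125 \cdot 5 = 5 + 625 = 630$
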